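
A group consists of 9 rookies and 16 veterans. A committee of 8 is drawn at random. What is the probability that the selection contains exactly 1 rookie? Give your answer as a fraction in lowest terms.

The sample space is all 8-subsets of the 25: C(25,8) = 1081575.
Selections with exactly 1 rookie: choose 1 of the 9 rookies and 7 of the 16 veterans, C(9,1)·C(16,7) = 9·11440 = 102960.
Probability = 102960/1081575 = 208/2185.

208/2185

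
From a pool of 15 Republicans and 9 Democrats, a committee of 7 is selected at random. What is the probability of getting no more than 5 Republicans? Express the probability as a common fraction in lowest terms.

372/437

There are C(24,7) = 346104 ways to choose the 7.
Count the complement (more than 5 Republicans): C(15,6)·C(9,1) + C(15,7)·C(9,0) = 45045 + 6435 = 51480.
Probability = 1 − 51480/346104 = 294624/346104 = 372/437.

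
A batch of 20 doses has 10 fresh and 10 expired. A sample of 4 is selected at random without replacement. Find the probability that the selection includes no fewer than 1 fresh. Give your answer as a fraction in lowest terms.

309/323

There are C(20,4) = 4845 ways to choose the 4.
Favorable selections (no fewer than 1 fresh): C(10,1)·C(10,3) + C(10,2)·C(10,2) + C(10,3)·C(10,1) + C(10,4)·C(10,0) = 1200 + 2025 + 1200 + 210 = 4635.
Probability = 4635/4845 = 309/323.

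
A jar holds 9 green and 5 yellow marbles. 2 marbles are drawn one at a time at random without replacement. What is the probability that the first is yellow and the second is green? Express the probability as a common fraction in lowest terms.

45/182

Multiply the conditional probabilities at each draw: 5/14 · 9/13 = 45/182.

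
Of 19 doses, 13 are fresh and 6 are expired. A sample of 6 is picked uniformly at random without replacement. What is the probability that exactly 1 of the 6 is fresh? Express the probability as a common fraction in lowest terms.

The sample space is all 6-subsets of the 19: C(19,6) = 27132.
Selections with exactly 1 fresh: choose 1 of the 13 fresh and 5 of the 6 expired, C(13,1)·C(6,5) = 13·6 = 78.
Probability = 78/27132 = 13/4522.

13/4522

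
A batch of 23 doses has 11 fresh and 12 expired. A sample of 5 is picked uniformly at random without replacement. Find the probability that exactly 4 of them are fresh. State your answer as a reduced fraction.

There are C(23,5) = 33649 ways to choose 5 from 23.
Selections with exactly 4 fresh: choose 4 of the 11 fresh and 1 of the 12 expired, C(11,4)·C(12,1) = 330·12 = 3960.
Probability = 3960/33649 = 360/3059.

360/3059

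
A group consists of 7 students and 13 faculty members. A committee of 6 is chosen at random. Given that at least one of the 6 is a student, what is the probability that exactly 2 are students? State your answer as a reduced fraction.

715/1764

Work in counts. Selections with at least one student: C(20,6) − C(13,6) = 38760 − 1716 = 37044.
Of those, selections where exactly 2 are students: C(7,2)·C(13,4) = 21·715 = 15015.
Conditional probability = 15015/37044 = 715/1764.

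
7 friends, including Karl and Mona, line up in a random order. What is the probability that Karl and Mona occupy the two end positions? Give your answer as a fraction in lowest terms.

There are 7! = 5040 arrangements.
Place Karl and Mona at the ends in 2 ways, arrange the remaining 5 in 5! = 120 ways: 2·120 = 240.
Probability = 240/5040 = 1/21.

1/21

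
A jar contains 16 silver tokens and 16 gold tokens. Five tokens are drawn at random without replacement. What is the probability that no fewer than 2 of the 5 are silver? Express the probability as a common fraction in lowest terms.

There are C(32,5) = 201376 ways to choose the 5.
Favorable selections (no fewer than 2 silver): C(16,2)·C(16,3) + C(16,3)·C(16,2) + C(16,4)·C(16,1) + C(16,5)·C(16,0) = 67200 + 67200 + 29120 + 4368 = 167888.
Probability = 167888/201376 = 1499/1798.

1499/1798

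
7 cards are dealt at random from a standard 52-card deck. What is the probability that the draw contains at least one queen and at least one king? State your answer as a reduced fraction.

3105873/16723070

There are C(52,7) = 133784560 possible draws.
By inclusion-exclusion on the complements, draws missing all queens or all kings: C(48,7) + C(48,7) − C(44,7) = 73629072 + 73629072 − 38320568 = 108937576.
So draws with at least one of each: 133784560 − 108937576 = 24846984, probability 24846984/133784560 = 3105873/16723070.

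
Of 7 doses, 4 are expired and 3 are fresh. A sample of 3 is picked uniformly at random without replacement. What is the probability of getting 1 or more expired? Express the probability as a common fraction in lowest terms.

34/35

There are C(7,3) = 35 ways to choose the 3.
The complement is all 3 are fresh: C(3,3) = 1.
Probability = 1 − 1/35 = 34/35.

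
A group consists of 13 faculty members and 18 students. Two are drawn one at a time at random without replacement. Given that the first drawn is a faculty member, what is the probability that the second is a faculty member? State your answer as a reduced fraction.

After removing one faculty member, 30 remain: 12 faculty members and 18 students.
So the probability the next is a faculty member is 12/30 = 2/5.

2/5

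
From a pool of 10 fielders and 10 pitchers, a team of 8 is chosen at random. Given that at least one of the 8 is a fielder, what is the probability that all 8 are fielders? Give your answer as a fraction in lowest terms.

Work in counts. Selections with at least one fielder: C(20,8) − C(10,8) = 125970 − 45 = 125925.
Of those, selections where all 8 are fielders: C(10,8) = 45.
Conditional probability = 45/125925 = 3/8395.

3/8395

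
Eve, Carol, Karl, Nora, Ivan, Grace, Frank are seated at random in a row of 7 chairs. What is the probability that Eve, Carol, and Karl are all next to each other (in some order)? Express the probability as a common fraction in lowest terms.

There are 7! = 5040 arrangements.
Treat the three as one block: 5! placements × 3! orders within the block = 120·6 = 720.
Probability = 720/5040 = 1/7.

1/7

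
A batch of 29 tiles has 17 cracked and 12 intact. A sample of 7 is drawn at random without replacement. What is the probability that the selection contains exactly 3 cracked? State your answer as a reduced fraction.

There are C(29,7) = 1560780 ways to choose 7 from 29.
Selections with exactly 3 cracked: choose 3 of the 17 cracked and 4 of the 12 intact, C(17,3)·C(12,4) = 680·495 = 336600.
Probability = 336600/1560780 = 1870/8671.

1870/8671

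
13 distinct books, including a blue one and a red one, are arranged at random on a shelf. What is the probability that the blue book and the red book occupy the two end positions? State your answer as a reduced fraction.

There are 13! = 6227020800 arrangements.
Place the blue book and the red book at the ends in 2 ways, arrange the remaining 11 in 11! = 39916800 ways: 2·39916800 = 79833600.
Probability = 79833600/6227020800 = 1/78.

1/78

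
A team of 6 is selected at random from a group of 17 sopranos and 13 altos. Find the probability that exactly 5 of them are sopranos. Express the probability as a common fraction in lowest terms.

884/6525

There are C(30,6) = 593775 ways to choose 6 from 30.
Selections with exactly 5 sopranos: choose 5 of the 17 sopranos and 1 of the 13 altos, C(17,5)·C(13,1) = 6188·13 = 80444.
Probability = 80444/593775 = 884/6525.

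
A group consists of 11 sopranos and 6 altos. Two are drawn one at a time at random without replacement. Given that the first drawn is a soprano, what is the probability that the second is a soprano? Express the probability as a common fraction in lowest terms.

After removing one soprano, 16 remain: 10 sopranos and 6 altos.
So the probability the next is a soprano is 10/16 = 5/8.

5/8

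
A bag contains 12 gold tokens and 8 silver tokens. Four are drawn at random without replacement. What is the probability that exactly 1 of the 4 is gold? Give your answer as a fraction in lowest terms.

The sample space is all 4-subsets of the 20: C(20,4) = 4845.
Selections with exactly 1 gold: choose 1 of the 12 gold and 3 of the 8 silver, C(12,1)·C(8,3) = 12·56 = 672.
Probability = 672/4845 = 224/1615.

224/1615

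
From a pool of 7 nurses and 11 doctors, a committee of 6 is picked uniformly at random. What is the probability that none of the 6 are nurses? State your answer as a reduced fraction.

There are C(18,6) = 18564 possible selections.
Selections with no nurses (all doctors): C(11,6) = 462.
Probability = 462/18564 = 11/442.

11/442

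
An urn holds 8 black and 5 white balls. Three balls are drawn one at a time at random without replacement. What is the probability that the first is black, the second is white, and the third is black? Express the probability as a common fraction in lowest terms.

Multiply the conditional probabilities at each draw: 8/13 · 5/12 · 7/11 = 280/1716 = 70/429.

70/429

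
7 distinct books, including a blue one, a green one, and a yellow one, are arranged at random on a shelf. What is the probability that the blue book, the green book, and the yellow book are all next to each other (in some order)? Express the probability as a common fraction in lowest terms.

There are 7! = 5040 arrangements.
Treat the three as one block: 5! placements × 3! orders within the block = 120·6 = 720.
Probability = 720/5040 = 1/7.

1/7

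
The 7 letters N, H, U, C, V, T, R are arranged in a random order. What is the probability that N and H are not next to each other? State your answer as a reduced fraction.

5/7

There are 7! = 5040 arrangements.
Arrangements with N and H adjacent: 2·6! = 1440.
So not adjacent: 5040 − 1440 = 3600, probability 3600/5040 = 5/7.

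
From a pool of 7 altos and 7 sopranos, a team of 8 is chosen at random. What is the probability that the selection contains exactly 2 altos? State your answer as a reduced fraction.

7/143

The sample space is all 8-subsets of the 14: C(14,8) = 3003.
Selections with exactly 2 altos: choose 2 of the 7 altos and 6 of the 7 sopranos, C(7,2)·C(7,6) = 21·7 = 147.
Probability = 147/3003 = 7/143.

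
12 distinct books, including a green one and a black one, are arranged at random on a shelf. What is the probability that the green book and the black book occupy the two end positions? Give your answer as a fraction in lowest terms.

There are 12! = 479001600 arrangements.
Place the green book and the black book at the ends in 2 ways, arrange the remaining 10 in 10! = 3628800 ways: 2·3628800 = 7257600.
Probability = 7257600/479001600 = 1/66.

1/66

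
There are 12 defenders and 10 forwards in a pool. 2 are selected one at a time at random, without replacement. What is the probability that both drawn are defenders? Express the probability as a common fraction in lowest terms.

2/7

Multiply the conditional probabilities at each draw: 12/22 · 11/21 = 132/462 = 2/7.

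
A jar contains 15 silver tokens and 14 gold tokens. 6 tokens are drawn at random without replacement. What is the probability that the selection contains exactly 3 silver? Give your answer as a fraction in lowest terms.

91/261

There are C(29,6) = 475020 ways to choose 6 from 29.
Selections with exactly 3 silver: choose 3 of the 15 silver and 3 of the 14 gold, C(15,3)·C(14,3) = 455·364 = 165620.
Probability = 165620/475020 = 91/261.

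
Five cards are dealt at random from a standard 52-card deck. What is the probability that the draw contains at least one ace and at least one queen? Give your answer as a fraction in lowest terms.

6509/64974

There are C(52,5) = 2598960 possible draws.
By inclusion-exclusion on the complements, draws missing all aces or all queens: C(48,5) + C(48,5) − C(44,5) = 1712304 + 1712304 − 1086008 = 2338600.
So draws with at least one of each: 2598960 − 2338600 = 260360, probability 260360/2598960 = 6509/64974.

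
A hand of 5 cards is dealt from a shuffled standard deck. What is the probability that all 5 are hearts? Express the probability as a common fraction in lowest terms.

There are C(52,5) = 2598960 possible 5-card hands.
Hands that are all hearts: C(13,5) = 1287.
Probability = 1287/2598960 = 33/66640.

33/66640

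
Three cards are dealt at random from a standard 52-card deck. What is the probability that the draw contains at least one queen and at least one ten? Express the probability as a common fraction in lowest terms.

There are C(52,3) = 22100 possible draws.
By inclusion-exclusion on the complements, draws missing all queens or all tens: C(48,3) + C(48,3) − C(44,3) = 17296 + 17296 − 13244 = 21348.
So draws with at least one of each: 22100 − 21348 = 752, probability 752/22100 = 188/5525.

188/5525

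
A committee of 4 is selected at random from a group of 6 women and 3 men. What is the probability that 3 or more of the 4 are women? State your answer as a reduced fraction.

Total selections: C(9,4) = 126.
Favorable selections (3 or more women): C(6,3)·C(3,1) + C(6,4)·C(3,0) = 60 + 15 = 75.
Probability = 75/126 = 25/42.

25/42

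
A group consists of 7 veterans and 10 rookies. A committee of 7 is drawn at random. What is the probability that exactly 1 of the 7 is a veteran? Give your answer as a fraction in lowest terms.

735/9724

There are C(17,7) = 19448 ways to choose 7 from 17.
Selections with exactly 1 veteran: choose 1 of the 7 veterans and 6 of the 10 rookies, C(7,1)·C(10,6) = 7·210 = 1470.
Probability = 1470/19448 = 735/9724.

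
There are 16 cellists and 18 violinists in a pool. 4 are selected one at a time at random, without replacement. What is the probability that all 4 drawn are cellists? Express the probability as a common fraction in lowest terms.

455/11594

Multiply the conditional probabilities at each draw: 16/34 · 15/33 · 14/32 · 13/31 = 43680/1113024 = 455/11594.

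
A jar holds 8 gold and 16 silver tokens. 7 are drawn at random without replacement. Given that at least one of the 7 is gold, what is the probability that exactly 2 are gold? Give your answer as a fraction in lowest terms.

Work in counts. Selections with at least one gold: C(24,7) − C(16,7) = 346104 − 11440 = 334664.
Of those, selections where exactly 2 are gold: C(8,2)·C(16,5) = 28·4368 = 122304.
Conditional probability = 122304/334664 = 15288/41833.

15288/41833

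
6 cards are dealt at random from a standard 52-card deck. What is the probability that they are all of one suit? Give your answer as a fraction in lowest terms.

There are C(52,6) = 20358520 possible 6-card hands.
Hands of one suit: 4 suits × C(13,6) = 4·1716 = 6864.
Probability = 6864/20358520 = 66/195755.

66/195755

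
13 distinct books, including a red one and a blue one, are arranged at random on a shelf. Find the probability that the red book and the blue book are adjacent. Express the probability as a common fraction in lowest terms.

There are 13! = 6227020800 arrangements.
Treat the red book and the blue book as a block: 12! arrangements of the blocks × 2 orders within the block = 2·479001600 = 958003200.
Probability = 958003200/6227020800 = 2/13.

2/13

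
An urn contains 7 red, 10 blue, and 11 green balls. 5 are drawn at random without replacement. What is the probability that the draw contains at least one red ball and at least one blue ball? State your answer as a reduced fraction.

There are C(28,5) = 98280 possible draws.
By inclusion-exclusion on the complements, draws missing all red or all blue: C(21,5) + C(18,5) − C(11,5) = 20349 + 8568 − 462 = 28455.
So draws with at least one of each: 98280 − 28455 = 69825, probability 69825/98280 = 665/936.

665/936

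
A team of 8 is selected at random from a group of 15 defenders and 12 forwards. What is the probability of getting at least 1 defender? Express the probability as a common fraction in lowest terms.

4484/4485

There are C(27,8) = 2220075 ways to choose the 8.
Favorable selections (at least 1 defender): C(15,1)·C(12,7) + C(15,2)·C(12,6) + C(15,3)·C(12,5) + C(15,4)·C(12,4) + C(15,5)·C(12,3) + C(15,6)·C(12,2) + C(15,7)·C(12,1) + C(15,8)·C(12,0) = 11880 + 97020 + 360360 + 675675 + 660660 + 330330 + 77220 + 6435 = 2219580.
Probability = 2219580/2220075 = 4484/4485.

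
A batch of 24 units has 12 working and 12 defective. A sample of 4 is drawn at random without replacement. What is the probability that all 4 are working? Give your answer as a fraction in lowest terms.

15/322

There are C(24,4) = 10626 possible selections.
Selections with all working: C(12,4) = 495.
Probability = 495/10626 = 15/322.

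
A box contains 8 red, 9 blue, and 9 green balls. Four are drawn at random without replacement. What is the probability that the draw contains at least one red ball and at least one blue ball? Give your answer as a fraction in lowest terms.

There are C(26,4) = 14950 possible draws.
By inclusion-exclusion on the complements, draws missing all red or all blue: C(18,4) + C(17,4) − C(9,4) = 3060 + 2380 − 126 = 5314.
So draws with at least one of each: 14950 − 5314 = 9636, probability 9636/14950 = 4818/7475.

4818/7475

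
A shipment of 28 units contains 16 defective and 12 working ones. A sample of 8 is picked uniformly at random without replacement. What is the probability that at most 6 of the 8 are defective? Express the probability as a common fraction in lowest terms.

There are C(28,8) = 3108105 ways to choose the 8.
Favorable selections (at most 6 defective): C(16,0)·C(12,8) + C(16,1)·C(12,7) + C(16,2)·C(12,6) + C(16,3)·C(12,5) + C(16,4)·C(12,4) + C(16,5)·C(12,3) + C(16,6)·C(12,2) = 495 + 12672 + 110880 + 443520 + 900900 + 960960 + 528528 = 2957955.
Probability = 2957955/3108105 = 197/207.

197/207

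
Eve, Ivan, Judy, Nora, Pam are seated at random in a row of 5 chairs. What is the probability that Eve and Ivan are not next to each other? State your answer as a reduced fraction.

There are 5! = 120 arrangements.
Arrangements with Eve and Ivan adjacent: 2·4! = 48.
So not adjacent: 120 − 48 = 72, probability 72/120 = 3/5.

3/5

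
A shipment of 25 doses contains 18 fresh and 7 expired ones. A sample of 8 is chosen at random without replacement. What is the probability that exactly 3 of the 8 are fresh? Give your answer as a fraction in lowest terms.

1904/120175

The sample space is all 8-subsets of the 25: C(25,8) = 1081575.
Selections with exactly 3 fresh: choose 3 of the 18 fresh and 5 of the 7 expired, C(18,3)·C(7,5) = 816·21 = 17136.
Probability = 17136/1081575 = 1904/120175.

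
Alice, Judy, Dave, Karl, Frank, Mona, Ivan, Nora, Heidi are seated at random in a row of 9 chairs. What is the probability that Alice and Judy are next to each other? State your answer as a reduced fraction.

2/9

There are 9! = 362880 arrangements.
Treat Alice and Judy as a block: 8! arrangements of the blocks × 2 orders within the block = 2·40320 = 80640.
Probability = 80640/362880 = 2/9.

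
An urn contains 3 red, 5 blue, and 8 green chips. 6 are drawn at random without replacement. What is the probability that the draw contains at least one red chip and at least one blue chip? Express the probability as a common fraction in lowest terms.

2929/4004

There are C(16,6) = 8008 possible draws.
By inclusion-exclusion on the complements, draws missing all red or all blue: C(13,6) + C(11,6) − C(8,6) = 1716 + 462 − 28 = 2150.
So draws with at least one of each: 8008 − 2150 = 5858, probability 5858/8008 = 2929/4004.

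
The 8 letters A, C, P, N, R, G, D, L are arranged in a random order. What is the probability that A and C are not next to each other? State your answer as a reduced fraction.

3/4

There are 8! = 40320 arrangements.
Arrangements with A and C adjacent: 2·7! = 10080.
So not adjacent: 40320 − 10080 = 30240, probability 30240/40320 = 3/4.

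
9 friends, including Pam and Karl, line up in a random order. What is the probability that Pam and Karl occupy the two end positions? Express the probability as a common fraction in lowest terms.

1/36

There are 9! = 362880 arrangements.
Place Pam and Karl at the ends in 2 ways, arrange the remaining 7 in 7! = 5040 ways: 2·5040 = 10080.
Probability = 10080/362880 = 1/36.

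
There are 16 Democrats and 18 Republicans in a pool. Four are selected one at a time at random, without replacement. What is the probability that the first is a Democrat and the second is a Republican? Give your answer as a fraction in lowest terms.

Multiply the conditional probabilities at each draw: 16/34 · 18/33 = 288/1122 = 48/187.

48/187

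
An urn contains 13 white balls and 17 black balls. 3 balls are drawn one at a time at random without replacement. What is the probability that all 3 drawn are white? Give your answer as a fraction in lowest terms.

143/2030

Multiply the conditional probabilities at each draw: 13/30 · 12/29 · 11/28 = 1716/24360 = 143/2030.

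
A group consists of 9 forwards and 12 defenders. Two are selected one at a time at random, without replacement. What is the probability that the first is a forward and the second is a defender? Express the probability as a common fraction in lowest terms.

Multiply the conditional probabilities at each draw: 9/21 · 12/20 = 108/420 = 9/35.

9/35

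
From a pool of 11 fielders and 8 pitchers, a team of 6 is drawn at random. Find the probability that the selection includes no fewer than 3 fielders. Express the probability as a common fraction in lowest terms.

539/646

There are C(19,6) = 27132 ways to choose the 6.
Count the complement (fewer than 3 fielders): C(11,0)·C(8,6) + C(11,1)·C(8,5) + C(11,2)·C(8,4) = 28 + 616 + 3850 = 4494.
Probability = 1 − 4494/27132 = 22638/27132 = 539/646.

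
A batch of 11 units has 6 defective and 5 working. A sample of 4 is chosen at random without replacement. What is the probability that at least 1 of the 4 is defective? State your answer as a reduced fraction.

65/66

There are C(11,4) = 330 ways to choose the 4.
The complement is all 4 are working: C(5,4) = 5.
Probability = 1 − 5/330 = 325/330 = 65/66.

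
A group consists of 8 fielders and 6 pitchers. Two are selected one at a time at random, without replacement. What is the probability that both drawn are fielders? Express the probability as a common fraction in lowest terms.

4/13

Multiply the conditional probabilities at each draw: 8/14 · 7/13 = 56/182 = 4/13.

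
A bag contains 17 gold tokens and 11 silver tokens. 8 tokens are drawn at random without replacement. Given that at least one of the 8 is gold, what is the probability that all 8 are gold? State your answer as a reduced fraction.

Work in counts. Selections with at least one gold: C(28,8) − C(11,8) = 3108105 − 165 = 3107940.
Of those, selections where all 8 are gold: C(17,8) = 24310.
Conditional probability = 24310/3107940 = 13/1662.

13/1662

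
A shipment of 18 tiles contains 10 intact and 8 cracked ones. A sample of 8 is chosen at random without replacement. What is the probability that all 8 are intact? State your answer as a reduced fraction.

There are C(18,8) = 43758 possible selections.
Selections with all intact: C(10,8) = 45.
Probability = 45/43758 = 5/4862.

5/4862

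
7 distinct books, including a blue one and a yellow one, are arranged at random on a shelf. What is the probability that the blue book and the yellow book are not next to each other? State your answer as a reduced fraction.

There are 7! = 5040 arrangements.
Arrangements with the blue book and the yellow book adjacent: 2·6! = 1440.
So not adjacent: 5040 − 1440 = 3600, probability 3600/5040 = 5/7.

5/7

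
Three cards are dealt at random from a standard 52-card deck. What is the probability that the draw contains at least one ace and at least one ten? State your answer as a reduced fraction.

188/5525

There are C(52,3) = 22100 possible draws.
By inclusion-exclusion on the complements, draws missing all aces or all tens: C(48,3) + C(48,3) − C(44,3) = 17296 + 17296 − 13244 = 21348.
So draws with at least one of each: 22100 − 21348 = 752, probability 752/22100 = 188/5525.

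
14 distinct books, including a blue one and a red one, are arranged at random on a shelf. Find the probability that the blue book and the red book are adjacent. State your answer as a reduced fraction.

1/7

There are 14! = 87178291200 arrangements.
Treat the blue book and the red book as a block: 13! arrangements of the blocks × 2 orders within the block = 2·6227020800 = 12454041600.
Probability = 12454041600/87178291200 = 1/7.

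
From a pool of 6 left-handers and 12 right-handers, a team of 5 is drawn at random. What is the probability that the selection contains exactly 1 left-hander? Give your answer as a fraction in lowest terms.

There are C(18,5) = 8568 ways to choose 5 from 18.
Selections with exactly 1 left-hander: choose 1 of the 6 left-handers and 4 of the 12 right-handers, C(6,1)·C(12,4) = 6·495 = 2970.
Probability = 2970/8568 = 165/476.

165/476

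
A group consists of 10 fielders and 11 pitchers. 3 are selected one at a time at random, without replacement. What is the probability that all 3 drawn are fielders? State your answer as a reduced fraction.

Multiply the conditional probabilities at each draw: 10/21 · 9/20 · 8/19 = 720/7980 = 12/133.

12/133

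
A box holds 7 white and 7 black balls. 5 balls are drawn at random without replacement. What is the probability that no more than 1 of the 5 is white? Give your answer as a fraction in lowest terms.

There are C(14,5) = 2002 ways to choose the 5.
Favorable selections (no more than 1 white): C(7,0)·C(7,5) + C(7,1)·C(7,4) = 21 + 245 = 266.
Probability = 266/2002 = 19/143.

19/143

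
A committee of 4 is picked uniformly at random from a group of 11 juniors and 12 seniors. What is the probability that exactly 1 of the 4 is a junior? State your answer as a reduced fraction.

44/161

There are C(23,4) = 8855 ways to choose 4 from 23.
Selections with exactly 1 junior: choose 1 of the 11 juniors and 3 of the 12 seniors, C(11,1)·C(12,3) = 11·220 = 2420.
Probability = 2420/8855 = 44/161.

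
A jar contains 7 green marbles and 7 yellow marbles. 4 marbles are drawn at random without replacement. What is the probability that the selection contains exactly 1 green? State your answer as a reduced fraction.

35/143

Total number of selections: C(14,4) = 1001.
Selections with exactly 1 green: choose 1 of the 7 green and 3 of the 7 yellow, C(7,1)·C(7,3) = 7·35 = 245.
Probability = 245/1001 = 35/143.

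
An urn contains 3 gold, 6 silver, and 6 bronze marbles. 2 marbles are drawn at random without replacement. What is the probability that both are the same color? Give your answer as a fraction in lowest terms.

There are C(15,2) = 105 ways to draw 2 marbles.
All same color: C(3,2) + C(6,2) + C(6,2) = 3 + 15 + 15 = 33.
Probability = 33/105 = 11/35.

11/35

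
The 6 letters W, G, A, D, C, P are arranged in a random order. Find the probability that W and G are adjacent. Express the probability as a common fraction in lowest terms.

There are 6! = 720 arrangements.
Treat W and G as a block: 5! arrangements of the blocks × 2 orders within the block = 2·120 = 240.
Probability = 240/720 = 1/3.

1/3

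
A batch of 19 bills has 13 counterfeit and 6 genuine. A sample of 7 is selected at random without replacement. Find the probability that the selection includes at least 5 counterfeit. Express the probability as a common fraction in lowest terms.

803/1292

Total selections: C(19,7) = 50388.
Favorable selections (at least 5 counterfeit): C(13,5)·C(6,2) + C(13,6)·C(6,1) + C(13,7)·C(6,0) = 19305 + 10296 + 1716 = 31317.
Probability = 31317/50388 = 803/1292.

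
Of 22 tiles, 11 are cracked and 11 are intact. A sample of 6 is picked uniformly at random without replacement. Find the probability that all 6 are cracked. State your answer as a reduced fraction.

2/323

There are C(22,6) = 74613 possible selections.
Selections with all cracked: C(11,6) = 462.
Probability = 462/74613 = 2/323.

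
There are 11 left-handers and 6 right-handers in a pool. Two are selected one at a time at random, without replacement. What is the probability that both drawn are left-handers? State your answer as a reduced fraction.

55/136

Multiply the conditional probabilities at each draw: 11/17 · 10/16 = 110/272 = 55/136.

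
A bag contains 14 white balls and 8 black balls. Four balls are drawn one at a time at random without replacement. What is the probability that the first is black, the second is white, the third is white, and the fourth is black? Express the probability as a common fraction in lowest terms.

Multiply the conditional probabilities at each draw: 8/22 · 14/21 · 13/20 · 7/19 = 10192/175560 = 182/3135.

182/3135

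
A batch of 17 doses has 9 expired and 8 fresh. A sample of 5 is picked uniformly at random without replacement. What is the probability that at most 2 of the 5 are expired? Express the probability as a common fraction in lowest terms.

193/442

There are C(17,5) = 6188 ways to choose the 5.
Favorable selections (at most 2 expired): C(9,0)·C(8,5) + C(9,1)·C(8,4) + C(9,2)·C(8,3) = 56 + 630 + 2016 = 2702.
Probability = 2702/6188 = 193/442.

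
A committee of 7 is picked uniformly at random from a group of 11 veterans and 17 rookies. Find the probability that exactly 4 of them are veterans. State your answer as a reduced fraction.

Total number of selections: C(28,7) = 1184040.
Selections with exactly 4 veterans: choose 4 of the 11 veterans and 3 of the 17 rookies, C(11,4)·C(17,3) = 330·680 = 224400.
Probability = 224400/1184040 = 170/897.

170/897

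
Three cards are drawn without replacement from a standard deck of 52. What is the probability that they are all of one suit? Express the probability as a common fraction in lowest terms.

22/425

There are C(52,3) = 22100 possible 3-card hands.
Hands of one suit: 4 suits × C(13,3) = 4·286 = 1144.
Probability = 1144/22100 = 22/425.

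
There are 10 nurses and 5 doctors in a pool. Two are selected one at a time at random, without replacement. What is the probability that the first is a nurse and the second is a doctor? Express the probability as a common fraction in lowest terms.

5/21

Multiply the conditional probabilities at each draw: 10/15 · 5/14 = 50/210 = 5/21.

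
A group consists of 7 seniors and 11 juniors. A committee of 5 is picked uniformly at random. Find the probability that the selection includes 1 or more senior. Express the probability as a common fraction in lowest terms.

There are C(18,5) = 8568 ways to choose the 5.
The complement is all 5 are juniors: C(11,5) = 462.
Probability = 1 − 462/8568 = 8106/8568 = 193/204.

193/204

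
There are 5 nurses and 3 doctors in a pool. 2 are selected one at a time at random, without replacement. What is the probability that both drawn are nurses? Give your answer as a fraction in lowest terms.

5/14

Multiply the conditional probabilities at each draw: 5/8 · 4/7 = 20/56 = 5/14.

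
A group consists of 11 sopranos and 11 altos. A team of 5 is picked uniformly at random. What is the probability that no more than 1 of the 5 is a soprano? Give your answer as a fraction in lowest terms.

There are C(22,5) = 26334 ways to choose the 5.
Favorable selections (no more than 1 soprano): C(11,0)·C(11,5) + C(11,1)·C(11,4) = 462 + 3630 = 4092.
Probability = 4092/26334 = 62/399.

62/399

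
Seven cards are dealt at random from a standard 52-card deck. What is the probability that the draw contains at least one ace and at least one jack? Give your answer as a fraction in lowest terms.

3105873/16723070

There are C(52,7) = 133784560 possible draws.
By inclusion-exclusion on the complements, draws missing all aces or all jacks: C(48,7) + C(48,7) − C(44,7) = 73629072 + 73629072 − 38320568 = 108937576.
So draws with at least one of each: 133784560 − 108937576 = 24846984, probability 24846984/133784560 = 3105873/16723070.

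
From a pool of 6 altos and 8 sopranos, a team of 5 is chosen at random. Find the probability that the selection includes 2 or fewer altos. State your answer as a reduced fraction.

94/143

Total selections: C(14,5) = 2002.
Favorable selections (2 or fewer altos): C(6,0)·C(8,5) + C(6,1)·C(8,4) + C(6,2)·C(8,3) = 56 + 420 + 840 = 1316.
Probability = 1316/2002 = 94/143.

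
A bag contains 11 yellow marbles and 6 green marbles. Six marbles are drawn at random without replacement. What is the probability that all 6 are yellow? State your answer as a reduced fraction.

There are C(17,6) = 12376 possible selections.
Selections with all yellow: C(11,6) = 462.
Probability = 462/12376 = 33/884.

33/884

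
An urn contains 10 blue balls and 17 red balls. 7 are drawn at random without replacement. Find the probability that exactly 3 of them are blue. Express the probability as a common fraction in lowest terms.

9520/29601

There are C(27,7) = 888030 ways to choose 7 from 27.
Selections with exactly 3 blue: choose 3 of the 10 blue and 4 of the 17 red, C(10,3)·C(17,4) = 120·2380 = 285600.
Probability = 285600/888030 = 9520/29601.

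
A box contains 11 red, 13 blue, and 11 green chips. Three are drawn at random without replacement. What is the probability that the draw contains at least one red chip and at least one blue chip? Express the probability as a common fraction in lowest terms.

There are C(35,3) = 6545 possible draws.
By inclusion-exclusion on the complements, draws missing all red or all blue: C(24,3) + C(22,3) − C(11,3) = 2024 + 1540 − 165 = 3399.
So draws with at least one of each: 6545 − 3399 = 3146, probability 3146/6545 = 286/595.

286/595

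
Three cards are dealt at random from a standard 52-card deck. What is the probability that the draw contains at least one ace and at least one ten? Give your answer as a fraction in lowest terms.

188/5525

There are C(52,3) = 22100 possible draws.
By inclusion-exclusion on the complements, draws missing all aces or all tens: C(48,3) + C(48,3) − C(44,3) = 17296 + 17296 − 13244 = 21348.
So draws with at least one of each: 22100 − 21348 = 752, probability 752/22100 = 188/5525.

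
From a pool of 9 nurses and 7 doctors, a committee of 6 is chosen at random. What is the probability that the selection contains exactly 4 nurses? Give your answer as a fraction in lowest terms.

Total number of selections: C(16,6) = 8008.
Selections with exactly 4 nurses: choose 4 of the 9 nurses and 2 of the 7 doctors, C(9,4)·C(7,2) = 126·21 = 2646.
Probability = 2646/8008 = 189/572.

189/572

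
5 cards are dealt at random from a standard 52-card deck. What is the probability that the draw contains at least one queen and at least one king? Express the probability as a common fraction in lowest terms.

There are C(52,5) = 2598960 possible draws.
By inclusion-exclusion on the complements, draws missing all queens or all kings: C(48,5) + C(48,5) − C(44,5) = 1712304 + 1712304 − 1086008 = 2338600.
So draws with at least one of each: 2598960 − 2338600 = 260360, probability 260360/2598960 = 6509/64974.

6509/64974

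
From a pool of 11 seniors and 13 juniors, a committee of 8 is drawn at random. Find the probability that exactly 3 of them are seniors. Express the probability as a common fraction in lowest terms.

There are C(24,8) = 735471 ways to choose 8 from 24.
Selections with exactly 3 seniors: choose 3 of the 11 seniors and 5 of the 13 juniors, C(11,3)·C(13,5) = 165·1287 = 212355.
Probability = 212355/735471 = 2145/7429.

2145/7429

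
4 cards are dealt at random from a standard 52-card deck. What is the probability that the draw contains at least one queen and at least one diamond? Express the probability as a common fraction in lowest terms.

There are C(52,4) = 270725 possible draws.
By inclusion-exclusion on the complements, draws missing all queens or all diamonds: C(48,4) + C(39,4) − C(36,4) = 194580 + 82251 − 58905 = 217926.
So draws with at least one of each: 270725 − 217926 = 52799, probability 52799/270725.

52799/270725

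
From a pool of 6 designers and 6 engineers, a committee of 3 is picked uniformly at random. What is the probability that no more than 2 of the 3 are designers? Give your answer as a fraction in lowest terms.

Total selections: C(12,3) = 220.
The complement is exactly 3 designers: C(6,3)·C(6,0) = 20.
Probability = 1 − 20/220 = 200/220 = 10/11.

10/11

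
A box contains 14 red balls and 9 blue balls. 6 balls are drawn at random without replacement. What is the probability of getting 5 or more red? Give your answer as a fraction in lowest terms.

91/437

There are C(23,6) = 100947 ways to choose the 6.
Favorable selections (5 or more red): C(14,5)·C(9,1) + C(14,6)·C(9,0) = 18018 + 3003 = 21021.
Probability = 21021/100947 = 91/437.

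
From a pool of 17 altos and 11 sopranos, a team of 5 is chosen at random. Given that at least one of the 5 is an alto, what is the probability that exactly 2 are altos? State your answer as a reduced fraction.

Work in counts. Selections with at least one alto: C(28,5) − C(11,5) = 98280 − 462 = 97818.
Of those, selections where exactly 2 are altos: C(17,2)·C(11,3) = 136·165 = 22440.
Conditional probability = 22440/97818 = 220/959.

220/959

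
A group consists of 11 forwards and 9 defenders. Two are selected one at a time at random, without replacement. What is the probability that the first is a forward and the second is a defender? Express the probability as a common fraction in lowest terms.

Multiply the conditional probabilities at each draw: 11/20 · 9/19 = 99/380.

99/380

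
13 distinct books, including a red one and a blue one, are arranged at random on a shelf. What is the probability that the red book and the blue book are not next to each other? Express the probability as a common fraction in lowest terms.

11/13

There are 13! = 6227020800 arrangements.
Arrangements with the red book and the blue book adjacent: 2·12! = 958003200.
So not adjacent: 6227020800 − 958003200 = 5269017600, probability 5269017600/6227020800 = 11/13.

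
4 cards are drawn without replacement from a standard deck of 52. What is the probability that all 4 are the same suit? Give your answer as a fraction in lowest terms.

44/4165

There are C(52,4) = 270725 possible 4-card hands.
Hands of one suit: 4 suits × C(13,4) = 4·715 = 2860.
Probability = 2860/270725 = 44/4165.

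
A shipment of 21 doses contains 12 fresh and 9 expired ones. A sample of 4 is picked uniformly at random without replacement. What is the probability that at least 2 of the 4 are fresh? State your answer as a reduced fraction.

77/95

Total selections: C(21,4) = 5985.
Count the complement (fewer than 2 fresh): C(12,0)·C(9,4) + C(12,1)·C(9,3) = 126 + 1008 = 1134.
Probability = 1 − 1134/5985 = 4851/5985 = 77/95.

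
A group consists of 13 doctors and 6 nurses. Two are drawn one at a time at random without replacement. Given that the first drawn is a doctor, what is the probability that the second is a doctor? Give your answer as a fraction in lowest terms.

2/3

After removing one doctor, 18 remain: 12 doctors and 6 nurses.
So the probability the next is a doctor is 12/18 = 2/3.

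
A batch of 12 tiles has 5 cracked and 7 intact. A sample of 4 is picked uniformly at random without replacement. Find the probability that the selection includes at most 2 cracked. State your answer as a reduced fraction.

28/33

There are C(12,4) = 495 ways to choose the 4.
Favorable selections (at most 2 cracked): C(5,0)·C(7,4) + C(5,1)·C(7,3) + C(5,2)·C(7,2) = 35 + 175 + 210 = 420.
Probability = 420/495 = 28/33.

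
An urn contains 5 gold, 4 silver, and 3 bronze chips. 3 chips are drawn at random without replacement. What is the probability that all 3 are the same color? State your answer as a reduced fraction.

There are C(12,3) = 220 ways to draw 3 chips.
All same color: C(5,3) + C(4,3) + C(3,3) = 10 + 4 + 1 = 15.
Probability = 15/220 = 3/44.

3/44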